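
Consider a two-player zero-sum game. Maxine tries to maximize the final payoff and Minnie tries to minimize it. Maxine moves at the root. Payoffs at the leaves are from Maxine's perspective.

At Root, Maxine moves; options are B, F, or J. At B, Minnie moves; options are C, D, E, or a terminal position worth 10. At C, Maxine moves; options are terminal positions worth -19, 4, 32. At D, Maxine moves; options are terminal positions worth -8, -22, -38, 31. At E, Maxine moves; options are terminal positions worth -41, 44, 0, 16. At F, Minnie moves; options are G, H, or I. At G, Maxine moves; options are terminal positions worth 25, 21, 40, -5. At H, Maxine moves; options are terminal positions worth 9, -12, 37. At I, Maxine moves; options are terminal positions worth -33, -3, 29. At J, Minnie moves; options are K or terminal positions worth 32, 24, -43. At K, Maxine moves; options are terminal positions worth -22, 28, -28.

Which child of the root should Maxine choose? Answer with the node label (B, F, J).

F

C (Maxine): max(-19, 4, 32) = 32
D (Maxine): max(-8, -22, -38, 31) = 31
E (Maxine): max(-41, 44, 0, 16) = 44
B (Minnie): min(32, 31, 44, 10) = 10
G (Maxine): max(25, 21, 40, -5) = 40
H (Maxine): max(9, -12, 37) = 37
I (Maxine): max(-33, -3, 29) = 29
F (Minnie): min(40, 37, 29) = 29
K (Maxine): max(-22, 28, -28) = 28
J (Minnie): min(28, 32, 24, -43) = -43
Root (Maxine): max(10, 29, -43) = 29
Maxine picks the child with the highest value: F (value 29).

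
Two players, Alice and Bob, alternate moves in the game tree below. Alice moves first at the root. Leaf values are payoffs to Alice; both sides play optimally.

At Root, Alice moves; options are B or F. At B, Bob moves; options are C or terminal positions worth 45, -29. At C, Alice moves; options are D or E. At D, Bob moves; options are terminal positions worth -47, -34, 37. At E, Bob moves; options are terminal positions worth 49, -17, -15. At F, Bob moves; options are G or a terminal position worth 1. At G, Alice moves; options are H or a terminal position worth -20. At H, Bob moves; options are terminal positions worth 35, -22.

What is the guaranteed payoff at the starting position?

D (Bob): min(-47, -34, 37) = -47
E (Bob): min(49, -17, -15) = -17
C (Alice): max(-47, -17) = -17
B (Bob): min(-17, 45, -29) = -29
H (Bob): min(35, -22) = -22
G (Alice): max(-22, -20) = -20
F (Bob): min(-20, 1) = -20
Root (Alice): max(-29, -20) = -20

-20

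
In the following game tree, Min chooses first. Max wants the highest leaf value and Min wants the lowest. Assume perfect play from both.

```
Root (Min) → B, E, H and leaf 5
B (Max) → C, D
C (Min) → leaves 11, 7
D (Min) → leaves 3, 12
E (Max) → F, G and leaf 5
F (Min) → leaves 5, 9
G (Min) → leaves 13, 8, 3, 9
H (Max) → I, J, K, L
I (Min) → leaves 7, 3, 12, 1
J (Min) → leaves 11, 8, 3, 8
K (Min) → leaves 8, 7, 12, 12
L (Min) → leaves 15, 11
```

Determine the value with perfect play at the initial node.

5

C (Min): min(11, 7) = 7
D (Min): min(3, 12) = 3
B (Max): max(7, 3) = 7
F (Min): min(5, 9) = 5
G (Min): min(13, 8, 3, 9) = 3
E (Max): max(5, 3, 5) = 5
I (Min): min(7, 3, 12, 1) = 1
J (Min): min(11, 8, 3, 8) = 3
K (Min): min(8, 7, 12, 12) = 7
L (Min): min(15, 11) = 11
H (Max): max(1, 3, 7, 11) = 11
Root (Min): min(7, 5, 11, 5) = 5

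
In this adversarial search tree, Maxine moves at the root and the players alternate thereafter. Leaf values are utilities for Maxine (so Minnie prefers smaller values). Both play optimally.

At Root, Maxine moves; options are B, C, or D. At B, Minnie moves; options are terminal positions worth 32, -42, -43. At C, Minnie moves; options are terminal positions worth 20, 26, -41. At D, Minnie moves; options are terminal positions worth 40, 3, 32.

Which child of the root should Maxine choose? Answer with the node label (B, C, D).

B (Minnie): min(32, -42, -43) = -43
C (Minnie): min(20, 26, -41) = -41
D (Minnie): min(40, 3, 32) = 3
Root (Maxine): max(-43, -41, 3) = 3
Maxine picks the child with the highest value: D (value 3).

D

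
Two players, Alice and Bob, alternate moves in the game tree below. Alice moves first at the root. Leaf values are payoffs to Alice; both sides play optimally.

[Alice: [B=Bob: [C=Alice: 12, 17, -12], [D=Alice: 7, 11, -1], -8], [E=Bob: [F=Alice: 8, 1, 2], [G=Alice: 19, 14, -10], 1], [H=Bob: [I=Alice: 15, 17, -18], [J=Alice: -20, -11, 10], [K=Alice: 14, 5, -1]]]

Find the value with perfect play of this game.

10

C (Alice): max(12, 17, -12) = 17
D (Alice): max(7, 11, -1) = 11
B (Bob): min(17, 11, -8) = -8
F (Alice): max(8, 1, 2) = 8
G (Alice): max(19, 14, -10) = 19
E (Bob): min(8, 19, 1) = 1
I (Alice): max(15, 17, -18) = 17
J (Alice): max(-20, -11, 10) = 10
K (Alice): max(14, 5, -1) = 14
H (Bob): min(17, 10, 14) = 10
Root (Alice): max(-8, 1, 10) = 10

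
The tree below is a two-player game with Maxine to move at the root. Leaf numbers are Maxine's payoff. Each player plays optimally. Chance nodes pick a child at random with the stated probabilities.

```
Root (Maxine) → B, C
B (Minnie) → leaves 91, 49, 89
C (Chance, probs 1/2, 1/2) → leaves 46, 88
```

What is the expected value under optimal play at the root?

67

B (Minnie): min(91, 49, 89) = 49
C (Chance): 1/2·46 + 1/2·88 = 67
Root (Maxine): max(49, 67) = 67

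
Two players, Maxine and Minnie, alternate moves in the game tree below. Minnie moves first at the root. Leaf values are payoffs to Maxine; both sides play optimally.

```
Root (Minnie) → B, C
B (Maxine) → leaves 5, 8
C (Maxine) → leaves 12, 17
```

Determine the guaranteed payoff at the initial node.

8

B (Maxine): max(5, 8) = 8
C (Maxine): max(12, 17) = 17
Root (Minnie): min(8, 17) = 8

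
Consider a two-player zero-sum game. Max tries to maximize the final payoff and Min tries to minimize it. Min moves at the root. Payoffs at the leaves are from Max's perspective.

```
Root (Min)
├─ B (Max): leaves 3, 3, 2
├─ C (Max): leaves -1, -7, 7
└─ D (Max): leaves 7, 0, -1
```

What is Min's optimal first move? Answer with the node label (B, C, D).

B

B (Max): max(3, 3, 2) = 3
C (Max): max(-1, -7, 7) = 7
D (Max): max(7, 0, -1) = 7
Root (Min): min(3, 7, 7) = 3
Min picks the child with the lowest value: B (value 3).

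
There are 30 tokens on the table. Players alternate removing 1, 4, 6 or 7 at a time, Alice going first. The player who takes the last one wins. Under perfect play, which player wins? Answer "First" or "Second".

First

Mark each pile size as W (mover wins) or L (mover loses):
i:   0  1  2  3  4  5  6  7  8  9 10 11 12 13 14 15 16 17 18 19 20 21 22 23 24 25 26 27 28 29 30
     L  W  L  W  W  L  W  W  W  W  L  W  W  L  W  L  W  W  L  W  W  W  W  L  W  W  L  W  L  W  W
Position 30 is W, so the first player wins.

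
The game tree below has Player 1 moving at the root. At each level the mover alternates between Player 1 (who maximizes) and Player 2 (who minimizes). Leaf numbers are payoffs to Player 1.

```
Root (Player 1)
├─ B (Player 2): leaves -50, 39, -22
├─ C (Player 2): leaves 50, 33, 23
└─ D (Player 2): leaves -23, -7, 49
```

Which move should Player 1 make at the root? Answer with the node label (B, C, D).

C

B (Player 2): min(-50, 39, -22) = -50
C (Player 2): min(50, 33, 23) = 23
D (Player 2): min(-23, -7, 49) = -23
Root (Player 1): max(-50, 23, -23) = 23
Player 1 picks the child with the highest value: C (value 23).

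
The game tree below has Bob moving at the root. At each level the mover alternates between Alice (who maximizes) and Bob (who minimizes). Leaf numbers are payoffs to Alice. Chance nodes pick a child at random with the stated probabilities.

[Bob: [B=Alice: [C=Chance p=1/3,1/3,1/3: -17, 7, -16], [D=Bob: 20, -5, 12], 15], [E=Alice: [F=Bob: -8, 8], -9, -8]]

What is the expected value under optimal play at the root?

C (Chance): 1/3·-17 + 1/3·7 + 1/3·-16 = -8.67
D (Bob): min(20, -5, 12) = -5
B (Alice): max(-8.67, -5, 15) = 15
F (Bob): min(-8, 8) = -8
E (Alice): max(-8, -9, -8) = -8
Root (Bob): min(15, -8) = -8

-8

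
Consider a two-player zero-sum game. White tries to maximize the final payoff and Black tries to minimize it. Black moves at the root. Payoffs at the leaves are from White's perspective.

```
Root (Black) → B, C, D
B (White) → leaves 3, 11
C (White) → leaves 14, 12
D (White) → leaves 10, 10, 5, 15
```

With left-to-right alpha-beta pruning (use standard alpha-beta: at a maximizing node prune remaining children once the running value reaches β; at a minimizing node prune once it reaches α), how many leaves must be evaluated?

7

B [α=-∞,β=+∞]: v=11
C [α=-∞,β=11]: v=14 after child 1 ≥ β → β-cutoff, skip 1
D [α=-∞,β=11]: v=15
Root [α=-∞,β=+∞]: v=11
Leaves evaluated: 7 of 8.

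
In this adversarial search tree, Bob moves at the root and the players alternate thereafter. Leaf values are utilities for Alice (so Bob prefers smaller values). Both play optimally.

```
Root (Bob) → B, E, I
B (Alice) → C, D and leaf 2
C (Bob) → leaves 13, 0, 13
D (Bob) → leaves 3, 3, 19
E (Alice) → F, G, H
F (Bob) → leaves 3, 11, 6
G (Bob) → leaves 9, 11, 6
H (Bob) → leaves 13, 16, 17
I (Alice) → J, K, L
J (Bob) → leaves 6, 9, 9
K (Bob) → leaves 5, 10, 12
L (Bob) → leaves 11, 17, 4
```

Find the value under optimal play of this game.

3

C (Bob): min(13, 0, 13) = 0
D (Bob): min(3, 3, 19) = 3
B (Alice): max(0, 3, 2) = 3
F (Bob): min(3, 11, 6) = 3
G (Bob): min(9, 11, 6) = 6
H (Bob): min(13, 16, 17) = 13
E (Alice): max(3, 6, 13) = 13
J (Bob): min(6, 9, 9) = 6
K (Bob): min(5, 10, 12) = 5
L (Bob): min(11, 17, 4) = 4
I (Alice): max(6, 5, 4) = 6
Root (Bob): min(3, 13, 6) = 3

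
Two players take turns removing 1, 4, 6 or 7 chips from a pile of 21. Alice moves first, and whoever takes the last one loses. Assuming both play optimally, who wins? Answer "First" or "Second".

First

W/L table (W = player to move can force a win):
i:   0  1  2  3  4  5  6  7  8  9 10 11 12 13 14 15 16 17 18 19 20 21
     W  L  W  L  W  W  L  W  W  W  W  L  W  W  L  W  L  W  W  L  W  W
Position 21 is W, so the first player wins.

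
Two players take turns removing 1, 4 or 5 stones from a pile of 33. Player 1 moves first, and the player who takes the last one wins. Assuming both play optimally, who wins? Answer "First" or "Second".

Positions where the player to move wins (W) vs loses (L):
i:   0  1  2  3  4  5  6  7  8  9 10 11 12 13 14 15 16 17 18 19 20 21 22 23 24 25 26 27 28 29 30 31 32 33
     L  W  L  W  W  W  W  W  L  W  L  W  W  W  W  W  L  W  L  W  W  W  W  W  L  W  L  W  W  W  W  W  L  W
Position 33 is W, so the first player wins.

First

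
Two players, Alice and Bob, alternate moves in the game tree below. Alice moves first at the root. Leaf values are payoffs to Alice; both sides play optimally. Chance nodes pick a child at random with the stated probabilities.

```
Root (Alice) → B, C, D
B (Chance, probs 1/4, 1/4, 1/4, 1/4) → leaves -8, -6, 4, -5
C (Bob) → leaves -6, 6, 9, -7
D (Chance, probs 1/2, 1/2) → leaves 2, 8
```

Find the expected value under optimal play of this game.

5

B (Chance): 1/4·-8 + 1/4·-6 + 1/4·4 + 1/4·-5 = -3.75
C (Bob): min(-6, 6, 9, -7) = -7
D (Chance): 1/2·2 + 1/2·8 = 5
Root (Alice): max(-3.75, -7, 5) = 5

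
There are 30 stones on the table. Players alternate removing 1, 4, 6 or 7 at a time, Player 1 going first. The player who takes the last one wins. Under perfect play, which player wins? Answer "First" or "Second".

Mark each pile size as W (mover wins) or L (mover loses):
i:   0  1  2  3  4  5  6  7  8  9 10 11 12 13 14 15 16 17 18 19 20 21 22 23 24 25 26 27 28 29 30
     L  W  L  W  W  L  W  W  W  W  L  W  W  L  W  L  W  W  L  W  W  W  W  L  W  W  L  W  L  W  W
Position 30 is W, so the first player wins.

First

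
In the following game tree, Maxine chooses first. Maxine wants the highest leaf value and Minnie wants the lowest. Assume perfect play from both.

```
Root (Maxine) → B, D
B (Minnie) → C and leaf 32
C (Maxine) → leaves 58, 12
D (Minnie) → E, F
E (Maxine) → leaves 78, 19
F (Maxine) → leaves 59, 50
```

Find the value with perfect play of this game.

C (Maxine): max(58, 12) = 58
B (Minnie): min(58, 32) = 32
E (Maxine): max(78, 19) = 78
F (Maxine): max(59, 50) = 59
D (Minnie): min(78, 59) = 59
Root (Maxine): max(32, 59) = 59

59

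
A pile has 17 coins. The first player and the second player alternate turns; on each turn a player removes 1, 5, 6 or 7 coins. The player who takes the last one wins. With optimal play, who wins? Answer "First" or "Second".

Mark each pile size as W (mover wins) or L (mover loses):
i:   0  1  2  3  4  5  6  7  8  9 10 11 12 13 14 15 16 17
     L  W  L  W  L  W  W  W  W  W  W  W  L  W  L  W  L  W
Position 17 is W, so the first player wins.

First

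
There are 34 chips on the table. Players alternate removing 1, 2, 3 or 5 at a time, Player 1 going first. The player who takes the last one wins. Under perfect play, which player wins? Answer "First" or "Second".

First

Mark each pile size as W (mover wins) or L (mover loses):
i:   0  1  2  3  4  5  6  7  8  9 10 11 12 13 14 15 16 17 18 19 20 21 22 23 24 25 26 27 28 29 30 31 32 33 34
     L  W  W  W  L  W  W  W  L  W  W  W  L  W  W  W  L  W  W  W  L  W  W  W  L  W  W  W  L  W  W  W  L  W  W
Position 34 is W, so the first player wins.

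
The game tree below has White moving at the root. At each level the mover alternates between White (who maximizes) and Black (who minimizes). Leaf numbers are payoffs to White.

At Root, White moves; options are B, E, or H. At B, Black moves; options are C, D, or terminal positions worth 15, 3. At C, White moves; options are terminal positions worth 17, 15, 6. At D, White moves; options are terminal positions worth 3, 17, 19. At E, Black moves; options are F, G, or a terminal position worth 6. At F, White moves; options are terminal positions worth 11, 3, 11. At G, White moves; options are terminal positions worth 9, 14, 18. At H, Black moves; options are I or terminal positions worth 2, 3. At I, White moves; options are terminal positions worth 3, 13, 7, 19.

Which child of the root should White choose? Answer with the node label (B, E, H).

C (White): max(17, 15, 6) = 17
D (White): max(3, 17, 19) = 19
B (Black): min(17, 19, 15, 3) = 3
F (White): max(11, 3, 11) = 11
G (White): max(9, 14, 18) = 18
E (Black): min(11, 18, 6) = 6
I (White): max(3, 13, 7, 19) = 19
H (Black): min(19, 2, 3) = 2
Root (White): max(3, 6, 2) = 6
White picks the child with the highest value: E (value 6).

E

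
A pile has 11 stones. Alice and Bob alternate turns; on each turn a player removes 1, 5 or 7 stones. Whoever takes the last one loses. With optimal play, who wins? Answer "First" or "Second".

Compute winning (W) and losing (L) positions by backward induction:
i:   0  1  2  3  4  5  6  7  8  9 10 11
     W  L  W  L  W  L  W  L  W  L  W  L
Position 11 is L, so the second player wins.

Second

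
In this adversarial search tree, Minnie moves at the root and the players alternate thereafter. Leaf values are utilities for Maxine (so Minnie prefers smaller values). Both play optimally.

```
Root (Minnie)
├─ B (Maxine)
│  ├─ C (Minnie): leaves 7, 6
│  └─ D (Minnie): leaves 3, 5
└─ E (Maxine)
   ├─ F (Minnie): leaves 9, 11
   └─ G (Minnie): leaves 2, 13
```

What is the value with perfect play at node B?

C: min(7, 6) = 6
D: min(3, 5) = 3
B: max(6, 3) = 6

6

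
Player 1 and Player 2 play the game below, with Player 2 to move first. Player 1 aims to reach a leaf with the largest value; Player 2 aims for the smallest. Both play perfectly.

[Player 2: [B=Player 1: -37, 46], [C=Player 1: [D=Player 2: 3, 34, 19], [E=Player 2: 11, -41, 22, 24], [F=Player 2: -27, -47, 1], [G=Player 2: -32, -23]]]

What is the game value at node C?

3

D: min(3, 34, 19) = 3
E: min(11, -41, 22, 24) = -41
F: min(-27, -47, 1) = -47
G: min(-32, -23) = -32
C: max(3, -41, -47, -32) = 3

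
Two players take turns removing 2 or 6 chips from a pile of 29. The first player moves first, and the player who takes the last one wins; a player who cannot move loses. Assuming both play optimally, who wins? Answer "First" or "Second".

Compute winning (W) and losing (L) positions by backward induction:
i:   0  1  2  3  4  5  6  7  8  9 10 11 12 13 14 15 16 17 18 19 20 21 22 23 24 25 26 27 28 29
     L  L  W  W  L  L  W  W  L  L  W  W  L  L  W  W  L  L  W  W  L  L  W  W  L  L  W  W  L  L
Position 29 is L, so the second player wins.

Second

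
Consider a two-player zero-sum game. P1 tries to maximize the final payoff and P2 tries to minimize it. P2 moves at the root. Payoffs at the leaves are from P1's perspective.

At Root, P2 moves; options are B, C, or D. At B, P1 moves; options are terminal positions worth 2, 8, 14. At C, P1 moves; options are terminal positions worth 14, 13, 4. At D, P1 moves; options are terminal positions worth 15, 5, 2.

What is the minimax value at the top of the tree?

B (P1): max(2, 8, 14) = 14
C (P1): max(14, 13, 4) = 14
D (P1): max(15, 5, 2) = 15
Root (P2): min(14, 14, 15) = 14

14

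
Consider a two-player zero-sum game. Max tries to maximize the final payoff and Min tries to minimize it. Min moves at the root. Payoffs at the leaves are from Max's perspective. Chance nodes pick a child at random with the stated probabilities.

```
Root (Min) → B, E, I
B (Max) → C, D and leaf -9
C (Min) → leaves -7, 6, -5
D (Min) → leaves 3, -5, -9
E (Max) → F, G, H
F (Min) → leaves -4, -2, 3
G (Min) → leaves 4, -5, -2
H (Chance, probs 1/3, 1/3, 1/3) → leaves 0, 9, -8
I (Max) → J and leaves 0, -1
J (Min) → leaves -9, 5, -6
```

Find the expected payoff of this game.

-7

C (Min): min(-7, 6, -5) = -7
D (Min): min(3, -5, -9) = -9
B (Max): max(-7, -9, -9) = -7
F (Min): min(-4, -2, 3) = -4
G (Min): min(4, -5, -2) = -5
H (Chance): 1/3·0 + 1/3·9 + 1/3·-8 = 0.33
E (Max): max(-4, -5, 0.33) = 0.33
J (Min): min(-9, 5, -6) = -9
I (Max): max(-9, 0, -1) = 0
Root (Min): min(-7, 0.33, 0) = -7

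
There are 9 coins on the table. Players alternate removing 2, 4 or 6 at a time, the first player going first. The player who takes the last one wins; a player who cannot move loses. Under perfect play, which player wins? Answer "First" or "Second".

Second

Positions where the player to move wins (W) vs loses (L):
i:   0  1  2  3  4  5  6  7  8  9
     L  L  W  W  W  W  W  W  L  L
Position 9 is L, so the second player wins.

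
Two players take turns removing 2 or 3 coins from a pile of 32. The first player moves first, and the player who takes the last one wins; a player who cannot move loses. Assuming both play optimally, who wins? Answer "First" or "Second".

Mark each pile size as W (mover wins) or L (mover loses):
i:   0  1  2  3  4  5  6  7  8  9 10 11 12 13 14 15 16 17 18 19 20 21 22 23 24 25 26 27 28 29 30 31 32
     L  L  W  W  W  L  L  W  W  W  L  L  W  W  W  L  L  W  W  W  L  L  W  W  W  L  L  W  W  W  L  L  W
Position 32 is W, so the first player wins.

First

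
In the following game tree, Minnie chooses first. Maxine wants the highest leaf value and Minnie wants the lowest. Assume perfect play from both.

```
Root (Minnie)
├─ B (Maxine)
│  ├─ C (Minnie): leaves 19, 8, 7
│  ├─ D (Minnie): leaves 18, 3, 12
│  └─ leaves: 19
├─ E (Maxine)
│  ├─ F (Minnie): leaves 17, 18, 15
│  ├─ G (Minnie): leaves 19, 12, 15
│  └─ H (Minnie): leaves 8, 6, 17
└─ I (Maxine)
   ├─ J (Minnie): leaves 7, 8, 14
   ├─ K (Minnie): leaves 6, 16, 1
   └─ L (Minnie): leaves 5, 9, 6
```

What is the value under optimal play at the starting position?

7

C (Minnie): min(19, 8, 7) = 7
D (Minnie): min(18, 3, 12) = 3
B (Maxine): max(7, 3, 19) = 19
F (Minnie): min(17, 18, 15) = 15
G (Minnie): min(19, 12, 15) = 12
H (Minnie): min(8, 6, 17) = 6
E (Maxine): max(15, 12, 6) = 15
J (Minnie): min(7, 8, 14) = 7
K (Minnie): min(6, 16, 1) = 1
L (Minnie): min(5, 9, 6) = 5
I (Maxine): max(7, 1, 5) = 7
Root (Minnie): min(19, 15, 7) = 7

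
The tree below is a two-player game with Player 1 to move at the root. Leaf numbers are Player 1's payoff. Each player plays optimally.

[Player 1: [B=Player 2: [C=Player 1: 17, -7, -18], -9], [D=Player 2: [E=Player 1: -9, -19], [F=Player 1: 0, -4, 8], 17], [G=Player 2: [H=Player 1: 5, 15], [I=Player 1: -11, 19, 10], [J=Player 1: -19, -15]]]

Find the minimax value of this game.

-9

C (Player 1): max(17, -7, -18) = 17
B (Player 2): min(17, -9) = -9
E (Player 1): max(-9, -19) = -9
F (Player 1): max(0, -4, 8) = 8
D (Player 2): min(-9, 8, 17) = -9
H (Player 1): max(5, 15) = 15
I (Player 1): max(-11, 19, 10) = 19
J (Player 1): max(-19, -15) = -15
G (Player 2): min(15, 19, -15) = -15
Root (Player 1): max(-9, -9, -15) = -9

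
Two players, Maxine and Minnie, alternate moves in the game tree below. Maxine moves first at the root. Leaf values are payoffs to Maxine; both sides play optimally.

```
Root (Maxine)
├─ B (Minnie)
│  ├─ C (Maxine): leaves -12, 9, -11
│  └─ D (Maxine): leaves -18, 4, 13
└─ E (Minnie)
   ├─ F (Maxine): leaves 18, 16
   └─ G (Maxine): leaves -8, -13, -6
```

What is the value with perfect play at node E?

F: max(18, 16) = 18
G: max(-8, -13, -6) = -6
E: min(18, -6) = -6

-6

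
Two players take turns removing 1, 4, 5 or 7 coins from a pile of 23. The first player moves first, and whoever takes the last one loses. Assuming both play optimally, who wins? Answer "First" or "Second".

W/L table (W = player to move can force a win):
i:   0  1  2  3  4  5  6  7  8  9 10 11 12 13 14 15 16 17 18 19 20 21 22 23
     W  L  W  L  W  W  W  W  W  L  W  L  W  W  W  W  W  L  W  L  W  W  W  W
Position 23 is W, so the first player wins.

First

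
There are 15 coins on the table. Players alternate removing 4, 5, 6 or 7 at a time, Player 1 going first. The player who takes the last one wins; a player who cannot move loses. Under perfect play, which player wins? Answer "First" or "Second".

W/L table (W = player to move can force a win):
i:   0  1  2  3  4  5  6  7  8  9 10 11 12 13 14 15
     L  L  L  L  W  W  W  W  W  W  W  L  L  L  L  W
Position 15 is W, so the first player wins.

First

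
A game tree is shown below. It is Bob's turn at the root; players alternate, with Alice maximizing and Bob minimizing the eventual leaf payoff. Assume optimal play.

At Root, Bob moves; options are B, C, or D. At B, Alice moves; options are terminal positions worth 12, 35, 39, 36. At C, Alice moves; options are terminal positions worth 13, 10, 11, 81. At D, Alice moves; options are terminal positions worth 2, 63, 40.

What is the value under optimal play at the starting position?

39

B (Alice): max(12, 35, 39, 36) = 39
C (Alice): max(13, 10, 11, 81) = 81
D (Alice): max(2, 63, 40) = 63
Root (Bob): min(39, 81, 63) = 39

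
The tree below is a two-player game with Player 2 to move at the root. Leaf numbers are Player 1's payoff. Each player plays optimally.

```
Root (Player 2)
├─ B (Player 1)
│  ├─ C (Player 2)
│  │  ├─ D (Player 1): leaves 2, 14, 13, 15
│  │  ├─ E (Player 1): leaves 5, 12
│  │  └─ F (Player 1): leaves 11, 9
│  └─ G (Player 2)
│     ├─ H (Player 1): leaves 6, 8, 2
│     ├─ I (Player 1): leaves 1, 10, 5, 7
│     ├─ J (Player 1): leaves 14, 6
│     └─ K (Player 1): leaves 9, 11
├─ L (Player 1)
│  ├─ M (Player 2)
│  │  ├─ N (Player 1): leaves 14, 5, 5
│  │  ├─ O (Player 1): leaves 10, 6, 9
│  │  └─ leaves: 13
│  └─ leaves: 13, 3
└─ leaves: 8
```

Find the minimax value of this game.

8

D (Player 1): max(2, 14, 13, 15) = 15
E (Player 1): max(5, 12) = 12
F (Player 1): max(11, 9) = 11
C (Player 2): min(15, 12, 11) = 11
H (Player 1): max(6, 8, 2) = 8
I (Player 1): max(1, 10, 5, 7) = 10
J (Player 1): max(14, 6) = 14
K (Player 1): max(9, 11) = 11
G (Player 2): min(8, 10, 14, 11) = 8
B (Player 1): max(11, 8) = 11
N (Player 1): max(14, 5, 5) = 14
O (Player 1): max(10, 6, 9) = 10
M (Player 2): min(14, 10, 13) = 10
L (Player 1): max(10, 13, 3) = 13
Root (Player 2): min(11, 13, 8) = 8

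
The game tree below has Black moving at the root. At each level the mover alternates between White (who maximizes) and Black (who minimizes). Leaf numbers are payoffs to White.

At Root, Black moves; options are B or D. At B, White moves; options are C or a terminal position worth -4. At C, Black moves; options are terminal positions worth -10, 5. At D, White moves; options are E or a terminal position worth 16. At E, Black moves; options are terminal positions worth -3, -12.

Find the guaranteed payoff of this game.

C (Black): min(-10, 5) = -10
B (White): max(-10, -4) = -4
E (Black): min(-3, -12) = -12
D (White): max(-12, 16) = 16
Root (Black): min(-4, 16) = -4

-4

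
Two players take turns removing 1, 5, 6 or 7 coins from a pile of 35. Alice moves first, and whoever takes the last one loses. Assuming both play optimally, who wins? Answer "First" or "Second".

First

Positions where the player to move wins (W) vs loses (L):
i:   0  1  2  3  4  5  6  7  8  9 10 11 12 13 14 15 16 17 18 19 20 21 22 23 24 25 26 27 28 29 30 31 32 33 34 35
     W  L  W  L  W  L  W  W  W  W  W  W  W  L  W  L  W  L  W  W  W  W  W  W  W  L  W  L  W  L  W  W  W  W  W  W
Position 35 is W, so the first player wins.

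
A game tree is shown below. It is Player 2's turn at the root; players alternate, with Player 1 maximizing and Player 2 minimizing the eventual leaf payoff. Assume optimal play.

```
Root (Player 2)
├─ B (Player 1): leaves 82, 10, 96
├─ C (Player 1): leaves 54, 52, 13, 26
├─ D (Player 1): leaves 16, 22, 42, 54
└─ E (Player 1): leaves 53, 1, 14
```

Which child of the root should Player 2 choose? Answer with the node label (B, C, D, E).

B (Player 1): max(82, 10, 96) = 96
C (Player 1): max(54, 52, 13, 26) = 54
D (Player 1): max(16, 22, 42, 54) = 54
E (Player 1): max(53, 1, 14) = 53
Root (Player 2): min(96, 54, 54, 53) = 53
Player 2 picks the child with the lowest value: E (value 53).

E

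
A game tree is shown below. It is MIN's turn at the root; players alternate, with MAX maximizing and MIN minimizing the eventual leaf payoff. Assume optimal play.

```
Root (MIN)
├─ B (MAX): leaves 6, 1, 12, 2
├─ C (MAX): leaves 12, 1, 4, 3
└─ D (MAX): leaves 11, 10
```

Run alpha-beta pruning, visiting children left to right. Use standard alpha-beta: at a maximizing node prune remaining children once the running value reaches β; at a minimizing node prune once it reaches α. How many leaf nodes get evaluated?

B [α=-∞,β=+∞]: v=12
C [α=-∞,β=12]: v=12 after child 1 ≥ β → β-cutoff, skip 3
D [α=-∞,β=12]: v=11
Root [α=-∞,β=+∞]: v=11
Leaves evaluated: 7 of 10.

7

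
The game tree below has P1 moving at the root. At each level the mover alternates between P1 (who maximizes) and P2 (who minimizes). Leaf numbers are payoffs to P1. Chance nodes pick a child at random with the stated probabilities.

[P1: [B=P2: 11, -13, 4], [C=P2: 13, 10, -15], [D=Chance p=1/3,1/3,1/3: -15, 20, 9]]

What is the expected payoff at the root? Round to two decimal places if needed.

4.67

B (P2): min(11, -13, 4) = -13
C (P2): min(13, 10, -15) = -15
D (Chance): 1/3·-15 + 1/3·20 + 1/3·9 = 4.67
Root (P1): max(-13, -15, 4.67) = 4.67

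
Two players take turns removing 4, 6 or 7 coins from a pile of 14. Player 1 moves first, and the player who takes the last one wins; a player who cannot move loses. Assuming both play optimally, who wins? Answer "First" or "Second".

Second

Mark each pile size as W (mover wins) or L (mover loses):
i:   0  1  2  3  4  5  6  7  8  9 10 11 12 13 14
     L  L  L  L  W  W  W  W  W  W  W  L  L  L  L
Position 14 is L, so the second player wins.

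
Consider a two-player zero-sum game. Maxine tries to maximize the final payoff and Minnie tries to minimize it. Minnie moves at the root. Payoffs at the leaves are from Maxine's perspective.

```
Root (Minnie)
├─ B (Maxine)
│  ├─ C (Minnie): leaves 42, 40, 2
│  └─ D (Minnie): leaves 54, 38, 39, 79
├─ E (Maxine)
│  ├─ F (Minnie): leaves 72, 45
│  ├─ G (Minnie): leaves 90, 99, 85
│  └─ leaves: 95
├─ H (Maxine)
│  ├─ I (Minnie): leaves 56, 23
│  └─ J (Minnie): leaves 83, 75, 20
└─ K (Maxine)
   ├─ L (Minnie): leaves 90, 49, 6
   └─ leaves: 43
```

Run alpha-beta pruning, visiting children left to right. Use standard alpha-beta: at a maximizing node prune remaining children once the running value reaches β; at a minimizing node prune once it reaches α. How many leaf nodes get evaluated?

18

C [α=-∞,β=+∞]: v=2
D [α=2,β=+∞]: v=38
B [α=-∞,β=+∞]: v=38
F [α=-∞,β=38]: v=45
E [α=-∞,β=38]: v=45 after child 1 ≥ β → β-cutoff, skip 2
I [α=-∞,β=38]: v=23
J [α=23,β=38]: v=20
H [α=-∞,β=38]: v=23
L [α=-∞,β=23]: v=6
K [α=-∞,β=23]: v=43
Root [α=-∞,β=+∞]: v=23
Leaves evaluated: 18 of 22.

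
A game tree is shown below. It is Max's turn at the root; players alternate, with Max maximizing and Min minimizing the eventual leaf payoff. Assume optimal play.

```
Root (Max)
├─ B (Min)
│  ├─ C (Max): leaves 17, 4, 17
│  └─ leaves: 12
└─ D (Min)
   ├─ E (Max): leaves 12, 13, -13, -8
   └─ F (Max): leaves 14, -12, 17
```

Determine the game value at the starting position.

13

C (Max): max(17, 4, 17) = 17
B (Min): min(17, 12) = 12
E (Max): max(12, 13, -13, -8) = 13
F (Max): max(14, -12, 17) = 17
D (Min): min(13, 17) = 13
Root (Max): max(12, 13) = 13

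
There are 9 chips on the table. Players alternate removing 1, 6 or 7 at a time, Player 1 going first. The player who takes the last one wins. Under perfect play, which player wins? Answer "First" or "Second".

Positions where the player to move wins (W) vs loses (L):
i:   0  1  2  3  4  5  6  7  8  9
     L  W  L  W  L  W  W  W  W  W
Position 9 is W, so the first player wins.

First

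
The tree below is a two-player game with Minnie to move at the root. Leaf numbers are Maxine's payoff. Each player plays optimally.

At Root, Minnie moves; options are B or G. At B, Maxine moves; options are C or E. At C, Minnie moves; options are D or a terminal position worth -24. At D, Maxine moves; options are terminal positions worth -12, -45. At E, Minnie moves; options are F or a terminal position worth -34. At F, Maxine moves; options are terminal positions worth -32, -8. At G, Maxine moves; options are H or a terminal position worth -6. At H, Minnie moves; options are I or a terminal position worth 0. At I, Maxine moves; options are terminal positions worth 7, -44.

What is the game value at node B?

-24

D: max(-12, -45) = -12
C: min(-12, -24) = -24
F: max(-32, -8) = -8
E: min(-8, -34) = -34
B: max(-24, -34) = -24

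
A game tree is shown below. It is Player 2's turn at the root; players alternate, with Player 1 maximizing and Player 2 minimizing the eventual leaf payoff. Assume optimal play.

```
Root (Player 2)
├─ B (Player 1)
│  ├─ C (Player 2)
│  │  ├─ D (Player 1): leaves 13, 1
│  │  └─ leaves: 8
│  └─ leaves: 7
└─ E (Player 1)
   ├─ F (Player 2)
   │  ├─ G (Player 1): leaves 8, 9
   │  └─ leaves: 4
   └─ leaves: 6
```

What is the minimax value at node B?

D: max(13, 1) = 13
C: min(13, 8) = 8
B: max(8, 7) = 8

8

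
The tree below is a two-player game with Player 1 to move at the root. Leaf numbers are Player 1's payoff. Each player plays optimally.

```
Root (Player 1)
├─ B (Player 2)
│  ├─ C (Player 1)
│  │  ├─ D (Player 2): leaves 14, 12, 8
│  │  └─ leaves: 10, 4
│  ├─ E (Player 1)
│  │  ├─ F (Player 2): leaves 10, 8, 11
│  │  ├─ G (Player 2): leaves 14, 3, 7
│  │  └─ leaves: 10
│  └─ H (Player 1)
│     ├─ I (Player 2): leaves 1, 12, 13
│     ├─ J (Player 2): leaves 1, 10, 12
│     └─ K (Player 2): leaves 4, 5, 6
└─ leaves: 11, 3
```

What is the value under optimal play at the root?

D (Player 2): min(14, 12, 8) = 8
C (Player 1): max(8, 10, 4) = 10
F (Player 2): min(10, 8, 11) = 8
G (Player 2): min(14, 3, 7) = 3
E (Player 1): max(8, 3, 10) = 10
I (Player 2): min(1, 12, 13) = 1
J (Player 2): min(1, 10, 12) = 1
K (Player 2): min(4, 5, 6) = 4
H (Player 1): max(1, 1, 4) = 4
B (Player 2): min(10, 10, 4) = 4
Root (Player 1): max(4, 11, 3) = 11

11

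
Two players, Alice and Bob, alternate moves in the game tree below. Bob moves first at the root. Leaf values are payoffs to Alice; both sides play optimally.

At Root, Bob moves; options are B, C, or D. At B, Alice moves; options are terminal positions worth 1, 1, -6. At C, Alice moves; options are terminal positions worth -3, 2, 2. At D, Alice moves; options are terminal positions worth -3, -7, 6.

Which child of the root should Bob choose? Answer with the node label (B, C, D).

B (Alice): max(1, 1, -6) = 1
C (Alice): max(-3, 2, 2) = 2
D (Alice): max(-3, -7, 6) = 6
Root (Bob): min(1, 2, 6) = 1
Bob picks the child with the lowest value: B (value 1).

B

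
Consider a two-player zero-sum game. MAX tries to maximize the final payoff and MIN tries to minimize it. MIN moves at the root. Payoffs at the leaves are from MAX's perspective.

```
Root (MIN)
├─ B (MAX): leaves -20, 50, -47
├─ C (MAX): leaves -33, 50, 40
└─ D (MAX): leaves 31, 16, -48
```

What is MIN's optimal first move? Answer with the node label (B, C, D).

D

B (MAX): max(-20, 50, -47) = 50
C (MAX): max(-33, 50, 40) = 50
D (MAX): max(31, 16, -48) = 31
Root (MIN): min(50, 50, 31) = 31
MIN picks the child with the lowest value: D (value 31).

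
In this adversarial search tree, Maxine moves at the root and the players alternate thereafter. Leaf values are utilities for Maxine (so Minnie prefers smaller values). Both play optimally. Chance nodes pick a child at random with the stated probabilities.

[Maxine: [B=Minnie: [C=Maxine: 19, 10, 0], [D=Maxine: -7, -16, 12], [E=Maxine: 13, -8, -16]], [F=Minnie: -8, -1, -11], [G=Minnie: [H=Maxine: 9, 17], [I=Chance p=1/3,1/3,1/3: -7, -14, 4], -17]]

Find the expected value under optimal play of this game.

12

C (Maxine): max(19, 10, 0) = 19
D (Maxine): max(-7, -16, 12) = 12
E (Maxine): max(13, -8, -16) = 13
B (Minnie): min(19, 12, 13) = 12
F (Minnie): min(-8, -1, -11) = -11
H (Maxine): max(9, 17) = 17
I (Chance): 1/3·-7 + 1/3·-14 + 1/3·4 = -5.67
G (Minnie): min(17, -5.67, -17) = -17
Root (Maxine): max(12, -11, -17) = 12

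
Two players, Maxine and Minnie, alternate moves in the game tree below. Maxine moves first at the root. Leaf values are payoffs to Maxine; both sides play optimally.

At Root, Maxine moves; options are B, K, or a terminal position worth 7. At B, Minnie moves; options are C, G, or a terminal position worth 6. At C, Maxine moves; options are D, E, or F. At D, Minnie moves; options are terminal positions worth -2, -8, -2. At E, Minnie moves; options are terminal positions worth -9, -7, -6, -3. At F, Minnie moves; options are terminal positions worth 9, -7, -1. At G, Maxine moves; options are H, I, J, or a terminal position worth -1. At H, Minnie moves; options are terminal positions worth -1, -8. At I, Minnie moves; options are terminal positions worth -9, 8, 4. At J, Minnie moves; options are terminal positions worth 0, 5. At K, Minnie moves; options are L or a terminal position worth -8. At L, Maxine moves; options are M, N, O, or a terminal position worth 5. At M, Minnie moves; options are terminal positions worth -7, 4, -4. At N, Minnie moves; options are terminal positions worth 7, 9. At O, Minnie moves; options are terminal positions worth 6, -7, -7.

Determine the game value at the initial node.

7

D (Minnie): min(-2, -8, -2) = -8
E (Minnie): min(-9, -7, -6, -3) = -9
F (Minnie): min(9, -7, -1) = -7
C (Maxine): max(-8, -9, -7) = -7
H (Minnie): min(-1, -8) = -8
I (Minnie): min(-9, 8, 4) = -9
J (Minnie): min(0, 5) = 0
G (Maxine): max(-8, -9, 0, -1) = 0
B (Minnie): min(-7, 0, 6) = -7
M (Minnie): min(-7, 4, -4) = -7
N (Minnie): min(7, 9) = 7
O (Minnie): min(6, -7, -7) = -7
L (Maxine): max(-7, 7, -7, 5) = 7
K (Minnie): min(7, -8) = -8
Root (Maxine): max(-7, -8, 7) = 7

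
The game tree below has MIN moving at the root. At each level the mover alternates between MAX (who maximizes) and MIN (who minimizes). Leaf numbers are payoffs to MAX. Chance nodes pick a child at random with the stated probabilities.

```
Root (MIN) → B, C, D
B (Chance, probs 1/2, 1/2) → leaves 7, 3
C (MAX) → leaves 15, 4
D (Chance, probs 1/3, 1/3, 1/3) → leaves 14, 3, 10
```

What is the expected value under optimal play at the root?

5

B (Chance): 1/2·7 + 1/2·3 = 5
C (MAX): max(15, 4) = 15
D (Chance): 1/3·14 + 1/3·3 + 1/3·10 = 9
Root (MIN): min(5, 15, 9) = 5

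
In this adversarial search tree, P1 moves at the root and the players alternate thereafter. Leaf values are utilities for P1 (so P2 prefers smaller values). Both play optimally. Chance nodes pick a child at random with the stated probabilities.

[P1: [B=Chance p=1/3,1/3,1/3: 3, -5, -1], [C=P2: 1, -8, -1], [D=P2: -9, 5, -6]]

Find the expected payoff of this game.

B (Chance): 1/3·3 + 1/3·-5 + 1/3·-1 = -1
C (P2): min(1, -8, -1) = -8
D (P2): min(-9, 5, -6) = -9
Root (P1): max(-1, -8, -9) = -1

-1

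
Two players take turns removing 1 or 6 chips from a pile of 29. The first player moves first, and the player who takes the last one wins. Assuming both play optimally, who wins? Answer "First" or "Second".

First

Mark each pile size as W (mover wins) or L (mover loses):
i:   0  1  2  3  4  5  6  7  8  9 10 11 12 13 14 15 16 17 18 19 20 21 22 23 24 25 26 27 28 29
     L  W  L  W  L  W  W  L  W  L  W  L  W  W  L  W  L  W  L  W  W  L  W  L  W  L  W  W  L  W
Position 29 is W, so the first player wins.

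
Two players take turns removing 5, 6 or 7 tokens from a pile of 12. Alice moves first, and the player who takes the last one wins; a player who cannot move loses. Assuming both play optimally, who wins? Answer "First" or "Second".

Second

W/L table (W = player to move can force a win):
i:   0  1  2  3  4  5  6  7  8  9 10 11 12
     L  L  L  L  L  W  W  W  W  W  W  W  L
Position 12 is L, so the second player wins.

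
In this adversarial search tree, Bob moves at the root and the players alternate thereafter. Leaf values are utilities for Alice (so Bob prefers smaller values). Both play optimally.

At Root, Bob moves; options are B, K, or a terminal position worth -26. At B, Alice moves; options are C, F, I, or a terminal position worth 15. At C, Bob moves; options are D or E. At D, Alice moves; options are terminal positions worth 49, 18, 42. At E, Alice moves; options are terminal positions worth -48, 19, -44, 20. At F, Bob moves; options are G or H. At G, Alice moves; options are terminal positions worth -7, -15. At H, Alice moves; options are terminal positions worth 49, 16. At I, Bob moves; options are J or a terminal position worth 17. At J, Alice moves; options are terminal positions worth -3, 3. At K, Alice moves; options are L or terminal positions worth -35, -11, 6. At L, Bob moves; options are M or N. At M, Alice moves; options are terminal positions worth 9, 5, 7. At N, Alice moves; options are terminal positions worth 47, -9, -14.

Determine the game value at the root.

-26

D (Alice): max(49, 18, 42) = 49
E (Alice): max(-48, 19, -44, 20) = 20
C (Bob): min(49, 20) = 20
G (Alice): max(-7, -15) = -7
H (Alice): max(49, 16) = 49
F (Bob): min(-7, 49) = -7
J (Alice): max(-3, 3) = 3
I (Bob): min(3, 17) = 3
B (Alice): max(20, -7, 3, 15) = 20
M (Alice): max(9, 5, 7) = 9
N (Alice): max(47, -9, -14) = 47
L (Bob): min(9, 47) = 9
K (Alice): max(9, -35, -11, 6) = 9
Root (Bob): min(20, 9, -26) = -26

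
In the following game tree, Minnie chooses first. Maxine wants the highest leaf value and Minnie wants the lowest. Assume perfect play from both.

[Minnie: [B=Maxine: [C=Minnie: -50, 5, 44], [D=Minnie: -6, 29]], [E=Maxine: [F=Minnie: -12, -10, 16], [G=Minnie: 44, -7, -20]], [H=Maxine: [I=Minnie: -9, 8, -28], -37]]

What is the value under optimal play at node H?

I: min(-9, 8, -28) = -28
H: max(-28, -37) = -28

-28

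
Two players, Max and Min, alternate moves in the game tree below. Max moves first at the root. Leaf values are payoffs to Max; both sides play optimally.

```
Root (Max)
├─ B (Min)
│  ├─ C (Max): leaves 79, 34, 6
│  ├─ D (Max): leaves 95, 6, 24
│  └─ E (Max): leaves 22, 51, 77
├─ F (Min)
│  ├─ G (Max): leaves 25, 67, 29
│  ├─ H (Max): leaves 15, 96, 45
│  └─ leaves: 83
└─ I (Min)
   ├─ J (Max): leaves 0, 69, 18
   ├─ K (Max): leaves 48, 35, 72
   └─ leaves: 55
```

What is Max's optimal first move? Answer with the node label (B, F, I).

C (Max): max(79, 34, 6) = 79
D (Max): max(95, 6, 24) = 95
E (Max): max(22, 51, 77) = 77
B (Min): min(79, 95, 77) = 77
G (Max): max(25, 67, 29) = 67
H (Max): max(15, 96, 45) = 96
F (Min): min(67, 96, 83) = 67
J (Max): max(0, 69, 18) = 69
K (Max): max(48, 35, 72) = 72
I (Min): min(69, 72, 55) = 55
Root (Max): max(77, 67, 55) = 77
Max picks the child with the highest value: B (value 77).

B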